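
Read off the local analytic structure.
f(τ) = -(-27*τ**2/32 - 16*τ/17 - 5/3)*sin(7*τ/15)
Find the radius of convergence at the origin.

The radius of convergence is infinite.

The factor -sin(7*τ/15) is entire and contributes no finite singular point.
The polynomial part has no poles.
No finite singular points: the Taylor series at 0 converges everywhere.


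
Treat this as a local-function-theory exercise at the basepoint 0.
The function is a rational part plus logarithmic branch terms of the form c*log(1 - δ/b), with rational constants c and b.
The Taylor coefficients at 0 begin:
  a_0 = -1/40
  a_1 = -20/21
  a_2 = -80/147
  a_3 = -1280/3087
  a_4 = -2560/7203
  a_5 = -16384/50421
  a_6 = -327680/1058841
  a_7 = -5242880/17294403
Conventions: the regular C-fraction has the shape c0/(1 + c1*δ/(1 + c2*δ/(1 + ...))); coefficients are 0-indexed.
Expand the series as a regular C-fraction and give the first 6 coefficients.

The regular C-fraction coefficients are [-1/40, -800/21, 788/21, 4/1379, -792/1379, -1576/10395].

Taylor coefficients (read off): a_0 = -1/40, a_1 = -20/21, a_2 = -80/147, a_3 = -1280/3087, a_4 = -2560/7203, a_5 = -16384/50421.
c0 = a_0 = -1/40. Peel one level at a time: if S = 1 + c*δ/S' with S'(0) = 1, then c is the δ-coefficient of S and S' = c*δ/(S - 1).
S_1 = c0/f = 1 + (-800/21)*δ + (630400/441)*δ^2 + ...; c1 = -800/21.
S_2 = c1*δ/(S_1 - 1) = 1 + (788/21)*δ + (-16/147)*δ^2 + ...; c2 = 788/21.
S_3 = c2*δ/(S_2 - 1) = 1 + (4/1379)*δ + (3168/1901641)*δ^2 + ...; c3 = 4/1379.
S_4 = c3*δ/(S_3 - 1) = 1 + (-792/1379)*δ + (-64/735)*δ^2 + ...; c4 = -792/1379.
S_5 = c4*δ/(S_4 - 1) = 1 + (-1576/10395)*δ + ...; c5 = -1576/10395.


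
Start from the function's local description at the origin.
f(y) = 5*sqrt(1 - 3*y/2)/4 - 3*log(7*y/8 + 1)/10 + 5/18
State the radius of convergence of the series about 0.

The radius of convergence is 2/3.

Branch term (5/4)*sqrt(1 - y/(2/3)): its argument vanishes at y = 2/3, a square-root branch point, modulus 2/3.
Branch term (-3/10)*log(1 - y/(-8/7)): its argument vanishes at y = -8/7, a logarithmic branch point, modulus 8/7.
The radius of convergence is the smallest modulus among the singular points: 2/3.


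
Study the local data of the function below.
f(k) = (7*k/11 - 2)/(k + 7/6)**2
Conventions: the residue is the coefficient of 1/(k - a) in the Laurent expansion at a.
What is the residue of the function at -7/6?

At the order-2 pole -7/6 set g(k) = (k - (-7/6))^2*f(k) = 7*k/11 - 2.
Order-2 pole: residue = g'(a); g'(-7/6) = 7/11, so the residue is 7/11.

The residue is 7/11.


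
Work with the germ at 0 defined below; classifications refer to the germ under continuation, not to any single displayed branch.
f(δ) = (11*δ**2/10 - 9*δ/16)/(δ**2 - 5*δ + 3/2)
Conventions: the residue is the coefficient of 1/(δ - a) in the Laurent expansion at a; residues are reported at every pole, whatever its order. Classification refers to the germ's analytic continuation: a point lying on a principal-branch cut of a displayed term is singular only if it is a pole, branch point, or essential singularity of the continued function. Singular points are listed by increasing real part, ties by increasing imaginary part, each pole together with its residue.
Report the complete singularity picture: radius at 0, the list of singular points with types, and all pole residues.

Radius of convergence at 0: 5/2 - (1/2)*sqrt(19).
At 5/2 - (1/2)*sqrt(19): a pole of order 1; residue 79/32 - (1711/3040)*sqrt(19).
At 5/2 + (1/2)*sqrt(19): a pole of order 1; residue 79/32 + (1711/3040)*sqrt(19).

Denominator factor (δ**2 - 5*δ + 3/2): discriminant 19, real irrational roots 5/2 + (1/2)*sqrt(19) and 5/2 - (1/2)*sqrt(19); poles of order 1, moduli 5/2 + (1/2)*sqrt(19) and 5/2 - (1/2)*sqrt(19).
The radius of convergence is the smallest modulus among the singular points: 5/2 - (1/2)*sqrt(19).
The factor δ**2 - 5*δ + 3/2 splits as (δ - a)(δ - a') with a = 5/2 - (1/2)*sqrt(19), a' = 5/2 + (1/2)*sqrt(19). At the order-1 pole a set g(δ) = (δ - a)*f(δ) = [11*δ**2/10 - 9*δ/16] / (δ - a').
Simple pole: residue = g(a) at a = 5/2 - (1/2)*sqrt(19), which is 79/32 - (1711/3040)*sqrt(19).
The factor δ**2 - 5*δ + 3/2 splits as (δ - a)(δ - a') with a = 5/2 + (1/2)*sqrt(19), a' = 5/2 - (1/2)*sqrt(19). At the order-1 pole a set g(δ) = (δ - a)*f(δ) = [11*δ**2/10 - 9*δ/16] / (δ - a').
Simple pole: residue = g(a) at a = 5/2 + (1/2)*sqrt(19), which is 79/32 + (1711/3040)*sqrt(19).
List the singular points by increasing real part (a conjugate pair: the negative imaginary part first).


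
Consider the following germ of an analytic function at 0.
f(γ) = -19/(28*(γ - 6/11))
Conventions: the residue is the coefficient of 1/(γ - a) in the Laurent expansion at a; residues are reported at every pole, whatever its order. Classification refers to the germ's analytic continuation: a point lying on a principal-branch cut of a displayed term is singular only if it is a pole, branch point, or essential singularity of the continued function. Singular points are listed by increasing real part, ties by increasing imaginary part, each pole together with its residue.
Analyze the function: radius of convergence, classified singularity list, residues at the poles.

Radius of convergence at 0: 6/11.
At 6/11: a pole of order 1; residue -19/28.

Denominator factor (γ - 6/11): pole of order 1 at 6/11, modulus 6/11.
The radius of convergence is the smallest modulus among the singular points: 6/11.
At the order-1 pole 6/11 set g(γ) = (γ - (6/11))*f(γ) = -19/28.
Simple pole: residue = g(a) at a = 6/11, which is -19/28.


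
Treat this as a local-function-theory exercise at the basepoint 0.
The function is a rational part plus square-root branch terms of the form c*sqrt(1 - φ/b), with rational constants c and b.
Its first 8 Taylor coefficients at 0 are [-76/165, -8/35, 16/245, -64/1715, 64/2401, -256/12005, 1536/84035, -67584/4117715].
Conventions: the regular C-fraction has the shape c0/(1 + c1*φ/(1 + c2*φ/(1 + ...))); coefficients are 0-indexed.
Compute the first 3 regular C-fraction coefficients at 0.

Taylor coefficients (read off): a_0 = -76/165, a_1 = -8/35, a_2 = 16/245.
c0 = a_0 = -76/165. Peel one level at a time: if S = 1 + c*φ/S' with S'(0) = 1, then c is the φ-coefficient of S and S' = c*φ/(S - 1).
S_1 = c0/f = 1 + (-66/133)*φ + (6864/17689)*φ^2 + ...; c1 = -66/133.
S_2 = c1*φ/(S_1 - 1) = 1 + (104/133)*φ + ...; c2 = 104/133.

The regular C-fraction coefficients are [-76/165, -66/133, 104/133].


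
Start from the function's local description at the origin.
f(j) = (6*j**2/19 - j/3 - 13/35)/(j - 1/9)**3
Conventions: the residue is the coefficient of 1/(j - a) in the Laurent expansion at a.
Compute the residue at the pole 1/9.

At the order-3 pole 1/9 set g(j) = (j - (1/9))^3*f(j) = 6*j**2/19 - j/3 - 13/35.
Order-3 pole: residue = g''(a)/2; g''(1/9) = 12/19, so the residue is 6/19.

The residue is 6/19.


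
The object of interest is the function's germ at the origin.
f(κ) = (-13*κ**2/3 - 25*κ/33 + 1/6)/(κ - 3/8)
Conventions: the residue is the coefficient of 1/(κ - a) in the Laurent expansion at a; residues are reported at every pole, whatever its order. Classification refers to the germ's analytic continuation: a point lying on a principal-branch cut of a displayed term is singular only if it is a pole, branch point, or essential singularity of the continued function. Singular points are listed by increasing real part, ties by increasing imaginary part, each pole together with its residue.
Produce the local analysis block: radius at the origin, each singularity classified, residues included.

Radius of convergence at 0: 3/8.
At 3/8: a pole of order 1; residue -1535/2112.

Denominator factor (κ - 3/8): pole of order 1 at 3/8, modulus 3/8.
The radius of convergence is the smallest modulus among the singular points: 3/8.
At the order-1 pole 3/8 set g(κ) = (κ - (3/8))*f(κ) = -13*κ**2/3 - 25*κ/33 + 1/6.
Simple pole: residue = g(a) at a = 3/8, which is -1535/2112.


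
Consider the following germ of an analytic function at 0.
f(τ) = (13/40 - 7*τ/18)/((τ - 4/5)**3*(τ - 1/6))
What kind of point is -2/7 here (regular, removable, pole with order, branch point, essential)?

The point is a regular point.

Denominator factors: τ - 4/5 = -38/35 at τ = -2/7; τ - 1/6 = -19/42 at τ = -2/7 — none vanishes.
So the germ continues analytically to -2/7.


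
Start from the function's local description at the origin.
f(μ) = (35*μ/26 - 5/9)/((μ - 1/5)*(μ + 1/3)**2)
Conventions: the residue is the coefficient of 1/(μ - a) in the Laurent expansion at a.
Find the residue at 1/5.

The residue is -1675/1664.

At the order-1 pole 1/5 set g(μ) = (μ - (1/5))*f(μ) = (35*μ/26 - 5/9)/(μ + 1/3)**2.
Simple pole: residue = g(a) at a = 1/5, which is -1675/1664.


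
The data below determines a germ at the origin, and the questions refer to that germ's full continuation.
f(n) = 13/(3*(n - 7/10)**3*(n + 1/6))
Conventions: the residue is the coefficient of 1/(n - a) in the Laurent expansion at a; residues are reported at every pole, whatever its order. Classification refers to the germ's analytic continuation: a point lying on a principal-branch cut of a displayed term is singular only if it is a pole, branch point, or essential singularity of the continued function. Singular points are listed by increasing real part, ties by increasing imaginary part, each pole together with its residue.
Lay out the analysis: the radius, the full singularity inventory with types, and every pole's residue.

Denominator factor (n - 7/10)^3: pole of order 3 at 7/10, modulus 7/10.
Denominator factor (n + 1/6): pole of order 1 at -1/6, modulus 1/6.
The radius of convergence is the smallest modulus among the singular points: 1/6.
At the order-1 pole -1/6 set g(n) = (n - (-1/6))*f(n) = 13/(3*(n - 7/10)**3).
Simple pole: residue = g(a) at a = -1/6, which is -1125/169.
At the order-3 pole 7/10 set g(n) = (n - (7/10))^3*f(n) = 13/(3*(n + 1/6)).
Order-3 pole: residue = g''(a)/2; g''(7/10) = 2250/169, so the residue is 1125/169.
List the singular points by increasing real part (a conjugate pair: the negative imaginary part first).

Radius of convergence at 0: 1/6.
At -1/6: a pole of order 1; residue -1125/169.
At 7/10: a pole of order 3; residue 1125/169.


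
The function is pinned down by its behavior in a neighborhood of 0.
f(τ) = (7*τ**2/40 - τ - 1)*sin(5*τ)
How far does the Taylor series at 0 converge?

The radius of convergence is infinite.

The factor sin(5*τ) is entire and contributes no finite singular point.
The polynomial part has no poles.
No finite singular points: the Taylor series at 0 converges everywhere.


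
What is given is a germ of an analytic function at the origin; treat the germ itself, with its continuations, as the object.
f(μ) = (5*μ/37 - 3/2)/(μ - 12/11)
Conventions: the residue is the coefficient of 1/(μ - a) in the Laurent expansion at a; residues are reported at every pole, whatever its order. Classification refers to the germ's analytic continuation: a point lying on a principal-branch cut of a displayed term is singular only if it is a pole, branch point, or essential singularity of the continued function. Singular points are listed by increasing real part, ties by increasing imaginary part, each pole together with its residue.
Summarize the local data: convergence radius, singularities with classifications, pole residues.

Radius of convergence at 0: 12/11.
At 12/11: a pole of order 1; residue -1101/814.

Denominator factor (μ - 12/11): pole of order 1 at 12/11, modulus 12/11.
The radius of convergence is the smallest modulus among the singular points: 12/11.
At the order-1 pole 12/11 set g(μ) = (μ - (12/11))*f(μ) = 5*μ/37 - 3/2.
Simple pole: residue = g(a) at a = 12/11, which is -1101/814.


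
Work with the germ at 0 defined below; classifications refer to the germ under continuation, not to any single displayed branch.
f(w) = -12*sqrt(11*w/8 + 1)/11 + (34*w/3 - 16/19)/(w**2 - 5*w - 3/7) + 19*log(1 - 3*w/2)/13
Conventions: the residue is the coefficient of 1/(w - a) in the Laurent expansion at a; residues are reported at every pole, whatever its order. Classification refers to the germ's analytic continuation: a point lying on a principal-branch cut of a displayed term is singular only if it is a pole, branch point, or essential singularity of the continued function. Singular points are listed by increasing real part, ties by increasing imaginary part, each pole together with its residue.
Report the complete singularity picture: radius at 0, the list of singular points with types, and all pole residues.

Radius of convergence at 0: -5/2 + (1/14)*sqrt(1309).
At -8/11: an algebraic (square-root) branch point.
At 5/2 - (1/14)*sqrt(1309): a pole of order 1; residue 17/3 - (1567/10659)*sqrt(1309).
At 2/3: a logarithmic branch point.
At 5/2 + (1/14)*sqrt(1309): a pole of order 1; residue 17/3 + (1567/10659)*sqrt(1309).

Denominator factor (w**2 - 5*w - 3/7): discriminant 187/7, real irrational roots 5/2 + (1/14)*sqrt(1309) and 5/2 - (1/14)*sqrt(1309); poles of order 1, moduli 5/2 + (1/14)*sqrt(1309) and -5/2 + (1/14)*sqrt(1309).
Branch term (19/13)*log(1 - w/(2/3)): its argument vanishes at w = 2/3, a logarithmic branch point, modulus 2/3.
Branch term (-12/11)*sqrt(1 - w/(-8/11)): its argument vanishes at w = -8/11, a square-root branch point, modulus 8/11.
The radius of convergence is the smallest modulus among the singular points: -5/2 + (1/14)*sqrt(1309).
The branch terms are analytic at 5/2 - (1/14)*sqrt(1309) and contribute nothing to the residue; only the rational part matters.
The factor w**2 - 5*w - 3/7 splits as (w - a)(w - a') with a = 5/2 - (1/14)*sqrt(1309), a' = 5/2 + (1/14)*sqrt(1309). At the order-1 pole a set g(w) = (w - a)*(rational part) = [34*w/3 - 16/19] / (w - a').
Simple pole: residue = g(a) at a = 5/2 - (1/14)*sqrt(1309), which is 17/3 - (1567/10659)*sqrt(1309).
The branch terms are analytic at 5/2 + (1/14)*sqrt(1309) and contribute nothing to the residue; only the rational part matters.
The factor w**2 - 5*w - 3/7 splits as (w - a)(w - a') with a = 5/2 + (1/14)*sqrt(1309), a' = 5/2 - (1/14)*sqrt(1309). At the order-1 pole a set g(w) = (w - a)*(rational part) = [34*w/3 - 16/19] / (w - a').
Simple pole: residue = g(a) at a = 5/2 + (1/14)*sqrt(1309), which is 17/3 + (1567/10659)*sqrt(1309).
List the singular points by increasing real part (a conjugate pair: the negative imaginary part first).


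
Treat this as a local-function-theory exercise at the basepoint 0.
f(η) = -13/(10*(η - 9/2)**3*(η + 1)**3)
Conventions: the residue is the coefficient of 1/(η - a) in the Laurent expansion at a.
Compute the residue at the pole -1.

At the order-3 pole -1 set g(η) = (η - (-1))^3*f(η) = -13/(10*(η - 9/2)**3).
Order-3 pole: residue = g''(a)/2; g''(-1) = 2496/805255, so the residue is 1248/805255.

The residue is 1248/805255.


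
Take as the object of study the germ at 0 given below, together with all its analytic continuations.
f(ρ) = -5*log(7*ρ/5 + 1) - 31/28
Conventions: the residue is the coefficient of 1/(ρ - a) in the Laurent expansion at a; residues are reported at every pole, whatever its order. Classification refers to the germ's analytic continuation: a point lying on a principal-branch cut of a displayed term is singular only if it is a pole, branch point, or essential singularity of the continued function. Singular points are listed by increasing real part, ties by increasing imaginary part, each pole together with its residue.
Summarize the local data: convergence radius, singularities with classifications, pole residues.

Branch term (-5)*log(1 - ρ/(-5/7)): its argument vanishes at ρ = -5/7, a logarithmic branch point, modulus 5/7.
The radius of convergence is the smallest modulus among the singular points: 5/7.

Radius of convergence at 0: 5/7.
At -5/7: a logarithmic branch point.


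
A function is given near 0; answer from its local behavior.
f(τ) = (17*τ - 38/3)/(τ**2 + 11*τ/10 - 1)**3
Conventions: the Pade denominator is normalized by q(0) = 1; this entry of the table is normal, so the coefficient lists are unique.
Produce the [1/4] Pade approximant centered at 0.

Taylor coefficients needed (expand at 0): a_0 = 38/3, a_1 = 124/5, a_2 = 3693/50, a_3 = 12103/75, a_4 = 363309/1000, a_5 = 9568877/12500.
Write the denominator as Q(τ) = 1 + q1*τ + q2*τ^2 + q3*τ^3 + q4*τ^4. Requiring Q*f - P = O(τ^6) with deg P <= 1 kills the coefficients of τ^2..τ^5 in Q*f:
  τ^2: a_2 + q1*a_1 + q2*a_0 = 0, i.e. 3693/50 + (124/5)*q1 + (38/3)*q2 = 0.
  τ^3: a_3 + q1*a_2 + q2*a_1 + q3*a_0 = 0, i.e. 12103/75 + (3693/50)*q1 + (124/5)*q2 + (38/3)*q3 = 0.
  τ^4: a_4 + q1*a_3 + q2*a_2 + q3*a_1 + q4*a_0 = 0, i.e. 363309/1000 + (12103/75)*q1 + (3693/50)*q2 + (124/5)*q3 + (38/3)*q4 = 0.
  τ^5: a_5 + q1*a_4 + q2*a_3 + q3*a_2 + q4*a_1 = 0, i.e. 9568877/12500 + (363309/1000)*q1 + (12103/75)*q2 + (3693/50)*q3 + (124/5)*q4 = 0.
Solving this linear system: q1 = -660571417/308773990, q2 = -5071480863/3087739900, q3 = 91098863581/30877399000, q4 = 1047031739/441105700.
The numerator is Q*f truncated at degree 1: P0 = a_0 = 38/3; P1 = a_1 + q1*a_0 = -212892899/92632197.

The Pade approximant has numerator coefficients [38/3, -212892899/92632197]; denominator coefficients [1, -660571417/308773990, -5071480863/3087739900, 91098863581/30877399000, 1047031739/441105700].


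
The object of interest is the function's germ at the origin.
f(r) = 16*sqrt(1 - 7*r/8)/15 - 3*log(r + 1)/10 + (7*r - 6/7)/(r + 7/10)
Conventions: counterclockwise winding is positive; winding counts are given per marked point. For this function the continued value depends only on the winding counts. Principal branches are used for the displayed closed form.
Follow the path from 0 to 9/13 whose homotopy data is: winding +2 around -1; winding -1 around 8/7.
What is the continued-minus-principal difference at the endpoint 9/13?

Continued minus principal equals (-(8/195)*sqrt(1066)) - ((6/5)*pi)*i.

The rational part is single-valued and drops out of the difference; each branch term changes only by its own monodromy.
(16/15)*sqrt(1 - r/(8/7)): winding -1 is odd, the square root flips sign, contributing -2*(16/15)*sqrt(1 - (9/13)/(8/7)) = -2*(16/15)*sqrt(41/104) = -(8/195)*sqrt(1066).
(-3/10)*log(1 - r/(-1)): each positive loop around -1 adds 2*pi*i to the log, so winding +2 contributes (-3/10)*(2)*2*pi*i = -(6/5)*pi*i.
Summing the contributions at r = 9/13 gives (-(8/195)*sqrt(1066)) - ((6/5)*pi)*i.


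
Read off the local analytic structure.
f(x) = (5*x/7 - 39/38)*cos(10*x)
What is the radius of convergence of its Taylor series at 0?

The factor cos(10*x) is entire and contributes no finite singular point.
The polynomial part has no poles.
No finite singular points: the Taylor series at 0 converges everywhere.

The radius of convergence is infinite.


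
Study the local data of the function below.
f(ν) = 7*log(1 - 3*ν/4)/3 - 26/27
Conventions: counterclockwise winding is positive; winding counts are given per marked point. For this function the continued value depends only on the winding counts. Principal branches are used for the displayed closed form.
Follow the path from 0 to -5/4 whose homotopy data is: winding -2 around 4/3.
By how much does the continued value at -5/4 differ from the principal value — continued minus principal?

The rational part is single-valued and drops out of the difference; each branch term changes only by its own monodromy.
(7/3)*log(1 - ν/(4/3)): each positive loop around 4/3 adds 2*pi*i to the log, so winding -2 contributes (7/3)*(-2)*2*pi*i = -(28/3)*pi*i.
Summing the contributions at ν = -5/4 gives -(28/3)*pi*i.

Continued minus principal equals -(28/3)*pi*i.


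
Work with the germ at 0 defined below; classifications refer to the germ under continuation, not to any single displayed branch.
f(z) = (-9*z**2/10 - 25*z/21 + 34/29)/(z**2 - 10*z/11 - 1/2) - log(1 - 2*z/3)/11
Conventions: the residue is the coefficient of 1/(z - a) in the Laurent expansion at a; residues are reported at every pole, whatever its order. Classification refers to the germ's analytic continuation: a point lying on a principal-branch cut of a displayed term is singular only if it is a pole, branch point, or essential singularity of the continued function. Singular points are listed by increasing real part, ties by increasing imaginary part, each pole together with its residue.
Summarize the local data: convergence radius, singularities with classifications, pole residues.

Radius of convergence at 0: -5/11 + (3/22)*sqrt(38).
At 5/11 - (3/22)*sqrt(38): a pole of order 1; residue -232/231 + (280921/15273720)*sqrt(38).
At 5/11 + (3/22)*sqrt(38): a pole of order 1; residue -232/231 - (280921/15273720)*sqrt(38).
At 3/2: a logarithmic branch point.

Denominator factor (z**2 - 10*z/11 - 1/2): discriminant 342/121, real irrational roots 5/11 + (3/22)*sqrt(38) and 5/11 - (3/22)*sqrt(38); poles of order 1, moduli 5/11 + (3/22)*sqrt(38) and -5/11 + (3/22)*sqrt(38).
Branch term (-1/11)*log(1 - z/(3/2)): its argument vanishes at z = 3/2, a logarithmic branch point, modulus 3/2.
The radius of convergence is the smallest modulus among the singular points: -5/11 + (3/22)*sqrt(38).
The branch term is analytic at 5/11 - (3/22)*sqrt(38) and contributes nothing to the residue; only the rational part matters.
The factor z**2 - 10*z/11 - 1/2 splits as (z - a)(z - a') with a = 5/11 - (3/22)*sqrt(38), a' = 5/11 + (3/22)*sqrt(38). At the order-1 pole a set g(z) = (z - a)*(rational part) = [-9*z**2/10 - 25*z/21 + 34/29] / (z - a').
Simple pole: residue = g(a) at a = 5/11 - (3/22)*sqrt(38), which is -232/231 + (280921/15273720)*sqrt(38).
The branch term is analytic at 5/11 + (3/22)*sqrt(38) and contributes nothing to the residue; only the rational part matters.
The factor z**2 - 10*z/11 - 1/2 splits as (z - a)(z - a') with a = 5/11 + (3/22)*sqrt(38), a' = 5/11 - (3/22)*sqrt(38). At the order-1 pole a set g(z) = (z - a)*(rational part) = [-9*z**2/10 - 25*z/21 + 34/29] / (z - a').
Simple pole: residue = g(a) at a = 5/11 + (3/22)*sqrt(38), which is -232/231 - (280921/15273720)*sqrt(38).
List the singular points by increasing real part (a conjugate pair: the negative imaginary part first).


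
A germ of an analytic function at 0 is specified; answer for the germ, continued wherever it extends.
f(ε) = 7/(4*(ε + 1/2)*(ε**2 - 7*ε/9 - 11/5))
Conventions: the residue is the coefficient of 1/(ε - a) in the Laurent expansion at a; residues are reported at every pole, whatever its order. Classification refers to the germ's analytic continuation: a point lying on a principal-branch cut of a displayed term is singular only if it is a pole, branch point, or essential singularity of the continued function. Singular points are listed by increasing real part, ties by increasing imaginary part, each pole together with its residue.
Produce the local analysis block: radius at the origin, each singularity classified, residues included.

Denominator factor (ε + 1/2): pole of order 1 at -1/2, modulus 1/2.
Denominator factor (ε**2 - 7*ε/9 - 11/5): discriminant 3809/405, real irrational roots 7/18 + (1/90)*sqrt(19045) and 7/18 - (1/90)*sqrt(19045); poles of order 1, moduli 7/18 + (1/90)*sqrt(19045) and -7/18 + (1/90)*sqrt(19045).
The radius of convergence is the smallest modulus among the singular points: 1/2.
The factor ε**2 - 7*ε/9 - 11/5 splits as (ε - a)(ε - a') with a = 7/18 - (1/90)*sqrt(19045), a' = 7/18 + (1/90)*sqrt(19045). At the order-1 pole a set g(ε) = (ε - a)*f(ε) = [7/(4*(ε + 1/2))] / (ε - a').
Simple pole: residue = g(a) at a = 7/18 - (1/90)*sqrt(19045), which is 315/562 + (2520/1070329)*sqrt(19045).
At the order-1 pole -1/2 set g(ε) = (ε - (-1/2))*f(ε) = 7/(4*(ε**2 - 7*ε/9 - 11/5)).
Simple pole: residue = g(a) at a = -1/2, which is -315/281.
The factor ε**2 - 7*ε/9 - 11/5 splits as (ε - a)(ε - a') with a = 7/18 + (1/90)*sqrt(19045), a' = 7/18 - (1/90)*sqrt(19045). At the order-1 pole a set g(ε) = (ε - a)*f(ε) = [7/(4*(ε + 1/2))] / (ε - a').
Simple pole: residue = g(a) at a = 7/18 + (1/90)*sqrt(19045), which is 315/562 - (2520/1070329)*sqrt(19045).
List the singular points by increasing real part (a conjugate pair: the negative imaginary part first).

Radius of convergence at 0: 1/2.
At 7/18 - (1/90)*sqrt(19045): a pole of order 1; residue 315/562 + (2520/1070329)*sqrt(19045).
At -1/2: a pole of order 1; residue -315/281.
At 7/18 + (1/90)*sqrt(19045): a pole of order 1; residue 315/562 - (2520/1070329)*sqrt(19045).


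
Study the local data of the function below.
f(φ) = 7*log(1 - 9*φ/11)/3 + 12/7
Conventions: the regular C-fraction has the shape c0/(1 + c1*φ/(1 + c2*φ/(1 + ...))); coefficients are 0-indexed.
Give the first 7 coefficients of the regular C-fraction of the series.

The regular C-fraction coefficients are [12/7, 49/44, -67/44, -27/737, -549/1474, -402/3355, -1941/6710].

Taylor coefficients (expand at 0): a_0 = 12/7, a_1 = -21/11, a_2 = -189/242, a_3 = -567/1331, a_4 = -15309/58564, a_5 = -137781/805255, a_6 = -413343/3543122.
c0 = a_0 = 12/7. Peel one level at a time: if S = 1 + c*φ/S' with S'(0) = 1, then c is the φ-coefficient of S and S' = c*φ/(S - 1).
S_1 = c0/f = 1 + (49/44)*φ + (3283/1936)*φ^2 + ...; c1 = 49/44.
S_2 = c1*φ/(S_1 - 1) = 1 + (-67/44)*φ + (-27/484)*φ^2 + ...; c2 = -67/44.
S_3 = c2*φ/(S_2 - 1) = 1 + (-27/737)*φ + (-14823/1086338)*φ^2 + ...; c3 = -27/737.
S_4 = c3*φ/(S_3 - 1) = 1 + (-549/1474)*φ + (-27/605)*φ^2 + ...; c4 = -549/1474.
S_5 = c4*φ/(S_4 - 1) = 1 + (-402/3355)*φ + (-390141/11256025)*φ^2 + ...; c5 = -402/3355.
S_6 = c5*φ/(S_5 - 1) = 1 + (-1941/6710)*φ + ...; c6 = -1941/6710.


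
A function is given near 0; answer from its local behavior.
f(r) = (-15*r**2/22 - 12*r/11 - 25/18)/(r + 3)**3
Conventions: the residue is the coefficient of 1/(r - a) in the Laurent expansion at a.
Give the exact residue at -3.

At the order-3 pole -3 set g(r) = (r - (-3))^3*f(r) = -15*r**2/22 - 12*r/11 - 25/18.
Order-3 pole: residue = g''(a)/2; g''(-3) = -15/11, so the residue is -15/22.

The residue is -15/22.


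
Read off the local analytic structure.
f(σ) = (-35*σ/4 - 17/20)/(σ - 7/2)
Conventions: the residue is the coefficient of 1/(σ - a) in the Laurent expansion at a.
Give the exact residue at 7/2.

At the order-1 pole 7/2 set g(σ) = (σ - (7/2))*f(σ) = -35*σ/4 - 17/20.
Simple pole: residue = g(a) at a = 7/2, which is -1259/40.

The residue is -1259/40.


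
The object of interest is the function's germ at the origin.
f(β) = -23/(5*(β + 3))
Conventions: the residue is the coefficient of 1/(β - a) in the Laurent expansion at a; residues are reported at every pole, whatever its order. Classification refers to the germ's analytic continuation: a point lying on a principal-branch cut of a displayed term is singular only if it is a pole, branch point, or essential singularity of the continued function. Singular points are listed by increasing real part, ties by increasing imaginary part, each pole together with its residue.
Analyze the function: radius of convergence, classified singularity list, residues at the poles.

Radius of convergence at 0: 3.
At -3: a pole of order 1; residue -23/5.

Denominator factor (β + 3): pole of order 1 at -3, modulus 3.
The radius of convergence is the smallest modulus among the singular points: 3.
At the order-1 pole -3 set g(β) = (β - (-3))*f(β) = -23/5.
Simple pole: residue = g(a) at a = -3, which is -23/5.


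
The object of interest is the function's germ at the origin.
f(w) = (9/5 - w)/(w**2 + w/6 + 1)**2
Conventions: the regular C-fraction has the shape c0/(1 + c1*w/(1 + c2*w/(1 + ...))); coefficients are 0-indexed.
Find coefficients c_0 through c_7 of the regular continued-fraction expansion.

Taylor coefficients (expand at 0): a_0 = 9/5, a_1 = -8/5, a_2 = -187/60, a_3 = 221/60, a_4 = 8263/2160, a_5 = -19781/3240, a_6 = -33119/8640, a_7 = 2029381/233280.
c0 = a_0 = 9/5. Peel one level at a time: if S = 1 + c*w/S' with S'(0) = 1, then c is the w-coefficient of S and S' = c*w/(S - 1).
S_1 = c0/f = 1 + (8/9)*w + (817/324)*w^2 + ...; c1 = 8/9.
S_2 = c1*w/(S_1 - 1) = 1 + (-817/288)*w + (56185/9216)*w^2 + ...; c2 = -817/288.
S_3 = c2*w/(S_2 - 1) = 1 + (56185/26144)*w + (-204024/667489)*w^2 + ...; c3 = 56185/26144.
S_4 = c3*w/(S_3 - 1) = 1 + (6528768/45903145)*w + (-396123264/3156754225)*w^2 + ...; c4 = 6528768/45903145.
S_5 = c4*w/(S_4 - 1) = 1 + (842793507/955257370)*w + (378892737/289068004)*w^2 + ...; c5 = 842793507/955257370.
S_6 = c5*w/(S_5 - 1) = 1 + (-2895156865/1948752238)*w + (11580627460/13137515161)*w^2 + ...; c6 = -2895156865/1948752238.
S_7 = c6*w/(S_6 - 1) = 1 + (68008/114619)*w + ...; c7 = 68008/114619.

The regular C-fraction coefficients are [9/5, 8/9, -817/288, 56185/26144, 6528768/45903145, 842793507/955257370, -2895156865/1948752238, 68008/114619].


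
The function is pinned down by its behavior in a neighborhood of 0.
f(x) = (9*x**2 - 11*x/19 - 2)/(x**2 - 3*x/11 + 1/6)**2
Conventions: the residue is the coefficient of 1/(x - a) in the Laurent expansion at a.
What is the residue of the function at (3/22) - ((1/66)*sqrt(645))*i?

The factor x**2 - 3*x/11 + 1/6 splits as (x - a)(x - a') with a = (3/22) - ((1/66)*sqrt(645))*i, a' = (3/22) + ((1/66)*sqrt(645))*i. At the order-2 pole a set g(x) = (x - a)^2*f(x) = [9*x**2 - 11*x/19 - 2] / (x - a')^2.
Order-2 pole: residue = g'(a); g'((3/22) - ((1/66)*sqrt(645))*i) = -((87846/878275)*sqrt(645))*i, so the residue is -((87846/878275)*sqrt(645))*i.

The residue is -((87846/878275)*sqrt(645))*i.


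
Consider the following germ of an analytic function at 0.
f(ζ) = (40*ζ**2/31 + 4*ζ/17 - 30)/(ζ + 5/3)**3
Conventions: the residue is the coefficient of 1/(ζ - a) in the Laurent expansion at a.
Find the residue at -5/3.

At the order-3 pole -5/3 set g(ζ) = (ζ - (-5/3))^3*f(ζ) = 40*ζ**2/31 + 4*ζ/17 - 30.
Order-3 pole: residue = g''(a)/2; g''(-5/3) = 80/31, so the residue is 40/31.

The residue is 40/31.


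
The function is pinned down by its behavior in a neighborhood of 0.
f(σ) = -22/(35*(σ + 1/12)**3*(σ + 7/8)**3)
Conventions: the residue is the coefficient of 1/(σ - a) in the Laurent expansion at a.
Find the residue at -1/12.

The residue is -1051066368/86663465.

At the order-3 pole -1/12 set g(σ) = (σ - (-1/12))^3*f(σ) = -22/(35*(σ + 7/8)**3).
Order-3 pole: residue = g''(a)/2; g''(-1/12) = -2102132736/86663465, so the residue is -1051066368/86663465.


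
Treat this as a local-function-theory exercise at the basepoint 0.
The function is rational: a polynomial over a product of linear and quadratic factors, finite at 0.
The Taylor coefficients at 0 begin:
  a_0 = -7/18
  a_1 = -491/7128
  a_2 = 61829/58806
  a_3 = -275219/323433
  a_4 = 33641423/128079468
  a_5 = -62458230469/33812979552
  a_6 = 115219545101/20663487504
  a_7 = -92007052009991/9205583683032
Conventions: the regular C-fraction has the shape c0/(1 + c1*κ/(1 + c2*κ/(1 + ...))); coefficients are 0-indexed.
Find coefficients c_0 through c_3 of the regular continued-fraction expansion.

The regular C-fraction coefficients are [-7/18, -491/2772, 21015625/1361052, -324363329696/22701078125].

Taylor coefficients (read off): a_0 = -7/18, a_1 = -491/7128, a_2 = 61829/58806, a_3 = -275219/323433.
c0 = a_0 = -7/18. Peel one level at a time: if S = 1 + c*κ/S' with S'(0) = 1, then c is the κ-coefficient of S and S' = c*κ/(S - 1).
S_1 = c0/f = 1 + (-491/2772)*κ + (21015625/7683984)*κ^2 + ...; c1 = -491/2772.
S_2 = c1*κ/(S_1 - 1) = 1 + (21015625/1361052)*κ + (57922023160/262537209)*κ^2 + ...; c2 = 21015625/1361052.
S_3 = c2*κ/(S_2 - 1) = 1 + (-324363329696/22701078125)*κ + ...; c3 = -324363329696/22701078125.


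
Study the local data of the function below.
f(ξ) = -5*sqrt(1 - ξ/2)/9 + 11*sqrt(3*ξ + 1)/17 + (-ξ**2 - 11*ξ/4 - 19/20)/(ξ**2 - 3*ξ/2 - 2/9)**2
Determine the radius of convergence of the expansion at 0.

The radius of convergence is -3/4 + (1/12)*sqrt(113).

Denominator factor (ξ**2 - 3*ξ/2 - 2/9)^2: discriminant 113/36, real irrational roots 3/4 + (1/12)*sqrt(113) and 3/4 - (1/12)*sqrt(113); poles of order 2, moduli 3/4 + (1/12)*sqrt(113) and -3/4 + (1/12)*sqrt(113).
Branch term (-5/9)*sqrt(1 - ξ/(2)): its argument vanishes at ξ = 2, a square-root branch point, modulus 2.
Branch term (11/17)*sqrt(1 - ξ/(-1/3)): its argument vanishes at ξ = -1/3, a square-root branch point, modulus 1/3.
The radius of convergence is the smallest modulus among the singular points: -3/4 + (1/12)*sqrt(113).


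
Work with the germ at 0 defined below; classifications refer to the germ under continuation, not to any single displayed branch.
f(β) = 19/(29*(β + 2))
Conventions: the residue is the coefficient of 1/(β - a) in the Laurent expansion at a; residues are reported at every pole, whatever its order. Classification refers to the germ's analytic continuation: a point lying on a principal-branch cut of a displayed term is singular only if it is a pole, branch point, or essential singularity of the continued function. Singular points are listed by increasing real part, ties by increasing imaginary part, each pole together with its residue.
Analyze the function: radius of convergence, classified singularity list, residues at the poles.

Radius of convergence at 0: 2.
At -2: a pole of order 1; residue 19/29.

Denominator factor (β + 2): pole of order 1 at -2, modulus 2.
The radius of convergence is the smallest modulus among the singular points: 2.
At the order-1 pole -2 set g(β) = (β - (-2))*f(β) = 19/29.
Simple pole: residue = g(a) at a = -2, which is 19/29.


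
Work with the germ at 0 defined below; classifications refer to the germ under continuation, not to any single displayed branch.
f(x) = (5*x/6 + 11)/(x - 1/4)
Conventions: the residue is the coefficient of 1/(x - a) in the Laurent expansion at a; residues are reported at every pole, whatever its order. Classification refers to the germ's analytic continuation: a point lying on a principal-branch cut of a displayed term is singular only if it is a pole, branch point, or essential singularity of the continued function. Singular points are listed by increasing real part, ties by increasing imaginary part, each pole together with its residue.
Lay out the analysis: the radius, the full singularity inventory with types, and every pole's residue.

Radius of convergence at 0: 1/4.
At 1/4: a pole of order 1; residue 269/24.

Denominator factor (x - 1/4): pole of order 1 at 1/4, modulus 1/4.
The radius of convergence is the smallest modulus among the singular points: 1/4.
At the order-1 pole 1/4 set g(x) = (x - (1/4))*f(x) = 5*x/6 + 11.
Simple pole: residue = g(a) at a = 1/4, which is 269/24.


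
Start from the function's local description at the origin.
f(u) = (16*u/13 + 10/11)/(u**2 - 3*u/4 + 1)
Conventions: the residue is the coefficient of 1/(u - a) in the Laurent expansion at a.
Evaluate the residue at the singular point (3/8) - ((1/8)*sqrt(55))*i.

The factor u**2 - 3*u/4 + 1 splits as (u - a)(u - a') with a = (3/8) - ((1/8)*sqrt(55))*i, a' = (3/8) + ((1/8)*sqrt(55))*i. At the order-1 pole a set g(u) = (u - a)*f(u) = [16*u/13 + 10/11] / (u - a').
Simple pole: residue = g(a) at a = (3/8) - ((1/8)*sqrt(55))*i, which is (8/13) + ((784/7865)*sqrt(55))*i.

The residue is (8/13) + ((784/7865)*sqrt(55))*i.


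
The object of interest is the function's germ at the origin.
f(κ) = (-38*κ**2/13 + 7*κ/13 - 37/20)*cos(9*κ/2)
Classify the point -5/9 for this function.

The point is a regular point.

There is no denominator, hence no pole anywhere.
The factor cos(9*κ/2) is entire.
So the germ continues analytically to -5/9.


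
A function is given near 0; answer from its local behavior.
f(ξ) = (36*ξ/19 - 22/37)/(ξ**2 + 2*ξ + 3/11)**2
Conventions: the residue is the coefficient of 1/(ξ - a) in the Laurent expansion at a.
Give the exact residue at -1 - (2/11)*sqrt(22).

The factor ξ**2 + 2*ξ + 3/11 splits as (ξ - a)(ξ - a') with a = -1 - (2/11)*sqrt(22), a' = -1 + (2/11)*sqrt(22). At the order-2 pole a set g(ξ) = (ξ - a)^2*f(ξ) = [36*ξ/19 - 22/37] / (ξ - a')^2.
Order-2 pole: residue = g'(a); g'(-1 - (2/11)*sqrt(22)) = -(9625/44992)*sqrt(22), so the residue is -(9625/44992)*sqrt(22).

The residue is -(9625/44992)*sqrt(22).


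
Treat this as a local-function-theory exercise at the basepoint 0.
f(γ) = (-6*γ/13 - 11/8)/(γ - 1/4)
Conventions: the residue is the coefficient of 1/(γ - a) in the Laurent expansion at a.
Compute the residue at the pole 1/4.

At the order-1 pole 1/4 set g(γ) = (γ - (1/4))*f(γ) = -6*γ/13 - 11/8.
Simple pole: residue = g(a) at a = 1/4, which is -155/104.

The residue is -155/104.


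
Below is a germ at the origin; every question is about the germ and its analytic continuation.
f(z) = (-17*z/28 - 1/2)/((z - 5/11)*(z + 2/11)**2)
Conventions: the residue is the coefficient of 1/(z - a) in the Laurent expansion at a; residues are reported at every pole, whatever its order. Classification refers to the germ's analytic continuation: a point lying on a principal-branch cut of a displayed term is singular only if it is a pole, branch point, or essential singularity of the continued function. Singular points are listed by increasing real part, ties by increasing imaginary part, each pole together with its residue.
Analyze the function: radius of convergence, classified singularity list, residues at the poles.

Radius of convergence at 0: 2/11.
At -2/11: a pole of order 2; residue 2629/1372.
At 5/11: a pole of order 1; residue -2629/1372.

Denominator factor (z + 2/11)^2: pole of order 2 at -2/11, modulus 2/11.
Denominator factor (z - 5/11): pole of order 1 at 5/11, modulus 5/11.
The radius of convergence is the smallest modulus among the singular points: 2/11.
At the order-2 pole -2/11 set g(z) = (z - (-2/11))^2*f(z) = (-17*z/28 - 1/2)/(z - 5/11).
Order-2 pole: residue = g'(a); g'(-2/11) = 2629/1372, so the residue is 2629/1372.
At the order-1 pole 5/11 set g(z) = (z - (5/11))*f(z) = (-17*z/28 - 1/2)/(z + 2/11)**2.
Simple pole: residue = g(a) at a = 5/11, which is -2629/1372.
List the singular points by increasing real part (a conjugate pair: the negative imaginary part first).


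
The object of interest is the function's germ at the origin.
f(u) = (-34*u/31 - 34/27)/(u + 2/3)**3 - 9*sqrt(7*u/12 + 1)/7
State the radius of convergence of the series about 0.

The radius of convergence is 2/3.

Denominator factor (u + 2/3)^3: pole of order 3 at -2/3, modulus 2/3.
Branch term (-9/7)*sqrt(1 - u/(-12/7)): its argument vanishes at u = -12/7, a square-root branch point, modulus 12/7.
The radius of convergence is the smallest modulus among the singular points: 2/3.


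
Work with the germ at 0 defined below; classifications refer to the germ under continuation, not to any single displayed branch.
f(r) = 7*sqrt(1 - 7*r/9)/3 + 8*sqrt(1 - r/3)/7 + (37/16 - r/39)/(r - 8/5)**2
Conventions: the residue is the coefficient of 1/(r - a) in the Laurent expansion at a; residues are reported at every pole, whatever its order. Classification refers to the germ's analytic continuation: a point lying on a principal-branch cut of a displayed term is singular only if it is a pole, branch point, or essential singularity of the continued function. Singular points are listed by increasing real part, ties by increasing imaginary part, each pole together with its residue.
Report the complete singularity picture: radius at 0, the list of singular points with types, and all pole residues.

Radius of convergence at 0: 9/7.
At 9/7: an algebraic (square-root) branch point.
At 8/5: a pole of order 2; residue -1/39.
At 3: an algebraic (square-root) branch point.

Denominator factor (r - 8/5)^2: pole of order 2 at 8/5, modulus 8/5.
Branch term (8/7)*sqrt(1 - r/(3)): its argument vanishes at r = 3, a square-root branch point, modulus 3.
Branch term (7/3)*sqrt(1 - r/(9/7)): its argument vanishes at r = 9/7, a square-root branch point, modulus 9/7.
The radius of convergence is the smallest modulus among the singular points: 9/7.
The branch terms are analytic at 8/5 and contribute nothing to the residue; only the rational part matters.
At the order-2 pole 8/5 set g(r) = (r - (8/5))^2*(rational part) = 37/16 - r/39.
Order-2 pole: residue = g'(a); g'(8/5) = -1/39, so the residue is -1/39.
List the singular points by increasing real part (a conjugate pair: the negative imaginary part first).
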